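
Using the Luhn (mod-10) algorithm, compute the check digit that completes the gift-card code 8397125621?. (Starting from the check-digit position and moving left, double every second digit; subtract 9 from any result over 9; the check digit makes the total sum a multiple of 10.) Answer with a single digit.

5

Partial digits right→left: 1 2 6 5 2 1 7 9 3 8
Double every second digit counting from the check-digit position (so the 1st, 3rd, 5th, ... of the partial from the right).
  doubled (with −9 where >9): 2 3 4 5 6 → sum 20
  kept as-is: 2 5 1 9 8 → sum 25
Total = 20 + 25 = 45.
Check digit = (10 − (45 mod 10)) mod 10 = 5.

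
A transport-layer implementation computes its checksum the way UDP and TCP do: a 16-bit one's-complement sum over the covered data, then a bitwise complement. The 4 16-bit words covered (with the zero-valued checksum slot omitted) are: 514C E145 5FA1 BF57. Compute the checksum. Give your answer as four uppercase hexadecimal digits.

One's-complement addition (fold any carry out of bit 15 back into bit 0):
  0x514C + 0xE145 = 0x13291 → wrap carry → 0x3292
  0x3292 + 0x5FA1 = 0x09233
  0x9233 + 0xBF57 = 0x1518A → wrap carry → 0x518B
One's-complement sum = 0x518B.
Checksum = ~0x518B & 0xFFFF = 0xAE74.

AE74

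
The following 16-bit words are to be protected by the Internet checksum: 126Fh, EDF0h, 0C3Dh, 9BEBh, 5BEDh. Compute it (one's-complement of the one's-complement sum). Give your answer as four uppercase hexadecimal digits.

FB89

One's-complement addition (fold any carry out of bit 15 back into bit 0):
  0x126F + 0xEDF0 = 0x1005F → wrap carry → 0x0060
  0x0060 + 0x0C3D = 0x00C9D
  0x0C9D + 0x9BEB = 0x0A888
  0xA888 + 0x5BED = 0x10475 → wrap carry → 0x0476
One's-complement sum = 0x0476.
Checksum = ~0x0476 & 0xFFFF = 0xFB89.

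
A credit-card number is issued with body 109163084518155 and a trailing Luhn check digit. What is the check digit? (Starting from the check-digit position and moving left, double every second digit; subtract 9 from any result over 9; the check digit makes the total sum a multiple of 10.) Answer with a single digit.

Partial digits right→left: 5 5 1 8 1 5 4 8 0 3 6 1 9 0 1
Double every second digit counting from the check-digit position (so the 1st, 3rd, 5th, ... of the partial from the right).
  doubled (with −9 where >9): 1 2 2 8 0 3 9 2 → sum 27
  kept as-is: 5 8 5 8 3 1 0 → sum 30
Total = 27 + 30 = 57.
Check digit = (10 − (57 mod 10)) mod 10 = 3.

3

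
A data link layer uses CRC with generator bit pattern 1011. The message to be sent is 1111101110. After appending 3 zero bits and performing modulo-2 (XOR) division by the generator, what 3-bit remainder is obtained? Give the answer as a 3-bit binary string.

000

Append 3 zeros: 1111101110000. Divide by 1011 (XOR where the leading bit is 1):
  pos 0: 1111 XOR 1011 = 0100
  pos 1: 1001 XOR 1011 = 0010
  pos 3: 1001 XOR 1011 = 0010
  pos 5: 1011 XOR 1011 = 0000
Remainder (last 3 bits) = 000. This is the CRC / FCS.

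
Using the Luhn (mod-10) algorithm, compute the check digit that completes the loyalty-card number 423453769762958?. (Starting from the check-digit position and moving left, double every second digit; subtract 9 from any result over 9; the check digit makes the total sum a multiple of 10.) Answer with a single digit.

Partial digits right→left: 8 5 9 2 6 7 9 6 7 3 5 4 3 2 4
Double every second digit counting from the check-digit position (so the 1st, 3rd, 5th, ... of the partial from the right).
  doubled (with −9 where >9): 7 9 3 9 5 1 6 8 → sum 48
  kept as-is: 5 2 7 6 3 4 2 → sum 29
Total = 48 + 29 = 77.
Check digit = (10 − (77 mod 10)) mod 10 = 3.

3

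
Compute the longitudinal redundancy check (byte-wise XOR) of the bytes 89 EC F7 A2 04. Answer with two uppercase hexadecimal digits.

34

XOR the bytes together:
  start with 0x89
  0x89 ⊕ 0xEC = 0x65
  0x65 ⊕ 0xF7 = 0x92
  0x92 ⊕ 0xA2 = 0x30
  0x30 ⊕ 0x04 = 0x34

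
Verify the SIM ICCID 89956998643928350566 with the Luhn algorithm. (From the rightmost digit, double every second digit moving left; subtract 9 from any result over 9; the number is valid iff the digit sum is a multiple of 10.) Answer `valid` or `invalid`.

invalid

From the right, keep odd positions and double even positions (subtract 9 from any doubled value over 9):
  doubled (positions 2,4,...): 3 0 6 4 6 3 9 3 9 7 → sum 50
  kept (positions 1,3,...): 6 5 5 8 9 4 8 9 5 9 → sum 68
Total = 118.
118 mod 10 = 8, so the number is invalid.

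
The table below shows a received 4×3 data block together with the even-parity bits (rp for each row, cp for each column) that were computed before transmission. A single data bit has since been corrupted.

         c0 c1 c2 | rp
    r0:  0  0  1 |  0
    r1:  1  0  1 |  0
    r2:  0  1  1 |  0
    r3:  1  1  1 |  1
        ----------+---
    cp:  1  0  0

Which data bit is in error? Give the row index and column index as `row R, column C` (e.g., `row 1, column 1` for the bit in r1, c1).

Recompute each row's even parity and compare to rp:
  r0: data parity 1, sent rp 0 → mismatch
  r1: data parity 0, sent rp 0 → ok
  r2: data parity 0, sent rp 0 → ok
  r3: data parity 1, sent rp 1 → ok
Recompute each column's even parity and compare to cp:
  c0: data parity 0, sent cp 1 → mismatch
  c1: data parity 0, sent cp 0 → ok
  c2: data parity 0, sent cp 0 → ok
Exactly one row (r0) and one column (c0) fail → the flipped bit is at their intersection.

row 0, column 0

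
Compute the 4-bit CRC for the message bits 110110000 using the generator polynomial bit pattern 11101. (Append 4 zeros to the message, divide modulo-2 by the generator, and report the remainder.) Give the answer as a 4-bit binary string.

Append 4 zeros: 1101100000000. Divide by 11101 (XOR where the leading bit is 1):
  pos 0: 11011 XOR 11101 = 00110
  pos 2: 11000 XOR 11101 = 00101
  pos 4: 10100 XOR 11101 = 01001
  pos 5: 10010 XOR 11101 = 01111
  pos 6: 11110 XOR 11101 = 00011
Remainder (last 4 bits) = 1100. This is the CRC / FCS.

1100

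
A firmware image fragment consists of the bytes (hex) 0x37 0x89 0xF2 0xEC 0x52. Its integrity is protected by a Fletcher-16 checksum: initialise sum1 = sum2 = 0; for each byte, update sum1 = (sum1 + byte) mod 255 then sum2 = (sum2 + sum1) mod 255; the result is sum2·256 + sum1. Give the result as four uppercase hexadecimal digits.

Running sums (mod 255):
  after byte 0 (0x37): sum1=55, sum2=55
  after byte 1 (0x89): sum1=192, sum2=247
  after byte 2 (0xF2): sum1=179, sum2=171
  after byte 3 (0xEC): sum1=160, sum2=76
  after byte 4 (0x52): sum1=242, sum2=63
Checksum = sum2·256 + sum1 = 63·256 + 242 = 16370 = 0x3FF2.

3FF2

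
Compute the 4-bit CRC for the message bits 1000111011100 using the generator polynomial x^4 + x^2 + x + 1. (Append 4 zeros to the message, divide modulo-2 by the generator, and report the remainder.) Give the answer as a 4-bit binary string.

1101

Append 4 zeros: 10001110111000000. Divide by 10111 (XOR where the leading bit is 1):
  pos 0: 10001 XOR 10111 = 00110
  pos 2: 11011 XOR 10111 = 01100
  pos 3: 11000 XOR 10111 = 01111
  pos 4: 11111 XOR 10111 = 01000
  pos 5: 10001 XOR 10111 = 00110
  pos 7: 11010 XOR 10111 = 01101
  pos 8: 11010 XOR 10111 = 01101
  pos 9: 11010 XOR 10111 = 01101
  pos 10: 11010 XOR 10111 = 01101
  pos 11: 11010 XOR 10111 = 01101
  pos 12: 11010 XOR 10111 = 01101
Remainder (last 4 bits) = 1101. This is the CRC / FCS.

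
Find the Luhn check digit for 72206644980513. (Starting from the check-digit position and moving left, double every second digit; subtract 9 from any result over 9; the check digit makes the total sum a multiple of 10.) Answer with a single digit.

Partial digits right→left: 3 1 5 0 8 9 4 4 6 6 0 2 2 7
Double every second digit counting from the check-digit position (so the 1st, 3rd, 5th, ... of the partial from the right).
  doubled (with −9 where >9): 6 1 7 8 3 0 4 → sum 29
  kept as-is: 1 0 9 4 6 2 7 → sum 29
Total = 29 + 29 = 58.
Check digit = (10 − (58 mod 10)) mod 10 = 2.

2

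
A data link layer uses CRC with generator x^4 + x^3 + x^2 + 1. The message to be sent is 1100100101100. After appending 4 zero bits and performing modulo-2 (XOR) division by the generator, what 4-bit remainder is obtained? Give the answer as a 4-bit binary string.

1010

Append 4 zeros: 11001001011000000. Divide by 11101 (XOR where the leading bit is 1):
  pos 0: 11001 XOR 11101 = 00100
  pos 2: 10000 XOR 11101 = 01101
  pos 3: 11011 XOR 11101 = 00110
  pos 5: 11001 XOR 11101 = 00100
  pos 7: 10010 XOR 11101 = 01111
  pos 8: 11110 XOR 11101 = 00011
  pos 11: 11000 XOR 11101 = 00101
Remainder (last 4 bits) = 1010. This is the CRC / FCS.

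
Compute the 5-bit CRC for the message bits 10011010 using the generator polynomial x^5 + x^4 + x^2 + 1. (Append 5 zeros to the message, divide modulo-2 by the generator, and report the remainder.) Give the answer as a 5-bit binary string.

01100

Append 5 zeros: 1001101000000. Divide by 110101 (XOR where the leading bit is 1):
  pos 0: 100110 XOR 110101 = 010011
  pos 1: 100111 XOR 110101 = 010010
  pos 2: 100100 XOR 110101 = 010001
  pos 3: 100010 XOR 110101 = 010111
  pos 4: 101110 XOR 110101 = 011011
  pos 5: 110110 XOR 110101 = 000011
Remainder (last 5 bits) = 01100. This is the CRC / FCS.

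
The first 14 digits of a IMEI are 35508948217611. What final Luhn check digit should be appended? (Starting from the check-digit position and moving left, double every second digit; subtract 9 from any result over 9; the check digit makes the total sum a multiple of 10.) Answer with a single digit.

6

Partial digits right→left: 1 1 6 7 1 2 8 4 9 8 0 5 5 3
Double every second digit counting from the check-digit position (so the 1st, 3rd, 5th, ... of the partial from the right).
  doubled (with −9 where >9): 2 3 2 7 9 0 1 → sum 24
  kept as-is: 1 7 2 4 8 5 3 → sum 30
Total = 24 + 30 = 54.
Check digit = (10 − (54 mod 10)) mod 10 = 6.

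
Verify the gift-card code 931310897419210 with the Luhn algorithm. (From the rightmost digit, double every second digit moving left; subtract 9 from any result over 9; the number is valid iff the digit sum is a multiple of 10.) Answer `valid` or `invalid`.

invalid

From the right, keep odd positions and double even positions (subtract 9 from any doubled value over 9):
  doubled (positions 2,4,...): 2 9 8 9 0 6 6 → sum 40
  kept (positions 1,3,...): 0 2 1 7 8 1 1 9 → sum 29
Total = 69.
69 mod 10 = 9, so the number is invalid.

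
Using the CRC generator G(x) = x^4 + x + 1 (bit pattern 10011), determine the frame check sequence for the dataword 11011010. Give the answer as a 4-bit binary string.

0001

Append 4 zeros: 110110100000. Divide by 10011 (XOR where the leading bit is 1):
  pos 0: 11011 XOR 10011 = 01000
  pos 1: 10000 XOR 10011 = 00011
  pos 4: 11100 XOR 10011 = 01111
  pos 5: 11110 XOR 10011 = 01101
  pos 6: 11010 XOR 10011 = 01001
  pos 7: 10010 XOR 10011 = 00001
Remainder (last 4 bits) = 0001. This is the CRC / FCS.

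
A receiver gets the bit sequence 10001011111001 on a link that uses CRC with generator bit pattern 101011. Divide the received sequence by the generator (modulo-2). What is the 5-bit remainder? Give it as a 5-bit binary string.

00000

Modulo-2 division of 10001011111001 by 101011:
  pos 0: 100010 XOR 101011 = 001001
  pos 2: 100111 XOR 101011 = 001100
  pos 4: 110011 XOR 101011 = 011000
  pos 5: 110001 XOR 101011 = 011010
  pos 6: 110100 XOR 101011 = 011111
  pos 7: 111110 XOR 101011 = 010101
  pos 8: 101011 XOR 101011 = 000000
Remainder = 00000 (zero — the frame passes the CRC check).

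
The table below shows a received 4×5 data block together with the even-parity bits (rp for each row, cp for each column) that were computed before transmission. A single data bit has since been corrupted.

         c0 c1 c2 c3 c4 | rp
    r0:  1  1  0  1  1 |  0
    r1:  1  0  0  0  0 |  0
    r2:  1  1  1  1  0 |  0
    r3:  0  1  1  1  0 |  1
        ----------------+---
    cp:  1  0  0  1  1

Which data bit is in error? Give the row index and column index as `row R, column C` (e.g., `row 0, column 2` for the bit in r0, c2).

Recompute each row's even parity and compare to rp:
  r0: data parity 0, sent rp 0 → ok
  r1: data parity 1, sent rp 0 → mismatch
  r2: data parity 0, sent rp 0 → ok
  r3: data parity 1, sent rp 1 → ok
Recompute each column's even parity and compare to cp:
  c0: data parity 1, sent cp 1 → ok
  c1: data parity 1, sent cp 0 → mismatch
  c2: data parity 0, sent cp 0 → ok
  c3: data parity 1, sent cp 1 → ok
  c4: data parity 1, sent cp 1 → ok
Exactly one row (r1) and one column (c1) fail → the flipped bit is at their intersection.

row 1, column 1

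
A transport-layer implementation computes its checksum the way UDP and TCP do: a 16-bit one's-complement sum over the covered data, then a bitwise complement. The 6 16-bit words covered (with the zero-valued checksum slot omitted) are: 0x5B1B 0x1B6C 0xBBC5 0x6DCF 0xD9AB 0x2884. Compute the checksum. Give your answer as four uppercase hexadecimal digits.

5DB3

One's-complement addition (fold any carry out of bit 15 back into bit 0):
  0x5B1B + 0x1B6C = 0x07687
  0x7687 + 0xBBC5 = 0x1324C → wrap carry → 0x324D
  0x324D + 0x6DCF = 0x0A01C
  0xA01C + 0xD9AB = 0x179C7 → wrap carry → 0x79C8
  0x79C8 + 0x2884 = 0x0A24C
One's-complement sum = 0xA24C.
Checksum = ~0xA24C & 0xFFFF = 0x5DB3.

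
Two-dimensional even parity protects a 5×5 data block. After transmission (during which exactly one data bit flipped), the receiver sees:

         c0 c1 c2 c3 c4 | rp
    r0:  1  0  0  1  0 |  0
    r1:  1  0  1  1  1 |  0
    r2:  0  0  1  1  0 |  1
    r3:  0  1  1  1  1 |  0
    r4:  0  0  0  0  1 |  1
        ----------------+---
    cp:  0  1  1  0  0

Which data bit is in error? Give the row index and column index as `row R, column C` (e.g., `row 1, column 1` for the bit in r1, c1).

row 2, column 4

Recompute each row's even parity and compare to rp:
  r0: data parity 0, sent rp 0 → ok
  r1: data parity 0, sent rp 0 → ok
  r2: data parity 0, sent rp 1 → mismatch
  r3: data parity 0, sent rp 0 → ok
  r4: data parity 1, sent rp 1 → ok
Recompute each column's even parity and compare to cp:
  c0: data parity 0, sent cp 0 → ok
  c1: data parity 1, sent cp 1 → ok
  c2: data parity 1, sent cp 1 → ok
  c3: data parity 0, sent cp 0 → ok
  c4: data parity 1, sent cp 0 → mismatch
Exactly one row (r2) and one column (c4) fail → the flipped bit is at their intersection.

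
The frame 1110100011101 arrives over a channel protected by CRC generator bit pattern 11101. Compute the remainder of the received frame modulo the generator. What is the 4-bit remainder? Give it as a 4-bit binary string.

0000

Modulo-2 division of 1110100011101 by 11101:
  pos 0: 11101 XOR 11101 = 00000
  pos 8: 11101 XOR 11101 = 00000
Remainder = 0000 (zero — the frame passes the CRC check).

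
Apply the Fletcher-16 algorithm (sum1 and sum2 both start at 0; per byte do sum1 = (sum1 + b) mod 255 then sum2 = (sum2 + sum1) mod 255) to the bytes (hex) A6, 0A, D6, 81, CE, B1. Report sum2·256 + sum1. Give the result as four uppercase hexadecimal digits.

Running sums (mod 255):
  after byte 0 (A6): sum1=166, sum2=166
  after byte 1 (0A): sum1=176, sum2=87
  after byte 2 (D6): sum1=135, sum2=222
  after byte 3 (81): sum1=9, sum2=231
  after byte 4 (CE): sum1=215, sum2=191
  after byte 5 (B1): sum1=137, sum2=73
Checksum = sum2·256 + sum1 = 73·256 + 137 = 18825 = 0x4989.

4989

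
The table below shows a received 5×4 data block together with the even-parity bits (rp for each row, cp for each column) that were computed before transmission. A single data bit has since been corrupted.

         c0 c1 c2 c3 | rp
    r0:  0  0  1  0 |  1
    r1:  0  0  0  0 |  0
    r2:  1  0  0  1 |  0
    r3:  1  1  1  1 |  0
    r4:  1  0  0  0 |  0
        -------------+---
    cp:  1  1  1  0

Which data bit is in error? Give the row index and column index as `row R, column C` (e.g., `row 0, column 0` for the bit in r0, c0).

Recompute each row's even parity and compare to rp:
  r0: data parity 1, sent rp 1 → ok
  r1: data parity 0, sent rp 0 → ok
  r2: data parity 0, sent rp 0 → ok
  r3: data parity 0, sent rp 0 → ok
  r4: data parity 1, sent rp 0 → mismatch
Recompute each column's even parity and compare to cp:
  c0: data parity 1, sent cp 1 → ok
  c1: data parity 1, sent cp 1 → ok
  c2: data parity 0, sent cp 1 → mismatch
  c3: data parity 0, sent cp 0 → ok
Exactly one row (r4) and one column (c2) fail → the flipped bit is at their intersection.

row 4, column 2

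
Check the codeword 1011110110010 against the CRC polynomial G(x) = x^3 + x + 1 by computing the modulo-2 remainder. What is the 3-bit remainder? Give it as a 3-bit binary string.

000

Modulo-2 division of 1011110110010 by 1011:
  pos 0: 1011 XOR 1011 = 0000
  pos 4: 1101 XOR 1011 = 0110
  pos 5: 1101 XOR 1011 = 0110
  pos 6: 1100 XOR 1011 = 0111
  pos 7: 1110 XOR 1011 = 0101
  pos 8: 1011 XOR 1011 = 0000
Remainder = 000 (zero — the frame passes the CRC check).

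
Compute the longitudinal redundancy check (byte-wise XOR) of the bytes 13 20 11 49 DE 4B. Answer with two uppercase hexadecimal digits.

XOR the bytes together:
  start with 0x13
  0x13 ⊕ 0x20 = 0x33
  0x33 ⊕ 0x11 = 0x22
  0x22 ⊕ 0x49 = 0x6B
  0x6B ⊕ 0xDE = 0xB5
  0xB5 ⊕ 0x4B = 0xFE

FE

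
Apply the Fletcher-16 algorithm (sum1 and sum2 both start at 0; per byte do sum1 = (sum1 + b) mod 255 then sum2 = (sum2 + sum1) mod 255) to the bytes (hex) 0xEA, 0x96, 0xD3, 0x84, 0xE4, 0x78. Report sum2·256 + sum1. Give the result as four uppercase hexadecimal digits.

9137

Running sums (mod 255):
  after byte 0 (0xEA): sum1=234, sum2=234
  after byte 1 (0x96): sum1=129, sum2=108
  after byte 2 (0xD3): sum1=85, sum2=193
  after byte 3 (0x84): sum1=217, sum2=155
  after byte 4 (0xE4): sum1=190, sum2=90
  after byte 5 (0x78): sum1=55, sum2=145
Checksum = sum2·256 + sum1 = 145·256 + 55 = 37175 = 0x9137.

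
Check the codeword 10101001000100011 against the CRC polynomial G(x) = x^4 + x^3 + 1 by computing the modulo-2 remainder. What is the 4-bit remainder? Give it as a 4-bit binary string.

Modulo-2 division of 10101001000100011 by 11001:
  pos 0: 10101 XOR 11001 = 01100
  pos 1: 11000 XOR 11001 = 00001
  pos 5: 10100 XOR 11001 = 01101
  pos 6: 11010 XOR 11001 = 00011
  pos 9: 11100 XOR 11001 = 00101
  pos 11: 10101 XOR 11001 = 01100
  pos 12: 11001 XOR 11001 = 00000
Remainder = 0000 (zero — the frame passes the CRC check).

0000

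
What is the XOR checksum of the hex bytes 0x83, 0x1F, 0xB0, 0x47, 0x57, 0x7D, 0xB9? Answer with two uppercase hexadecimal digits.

F8

XOR the bytes together:
  start with 0x83
  0x83 ⊕ 0x1F = 0x9C
  0x9C ⊕ 0xB0 = 0x2C
  0x2C ⊕ 0x47 = 0x6B
  0x6B ⊕ 0x57 = 0x3C
  0x3C ⊕ 0x7D = 0x41
  0x41 ⊕ 0xB9 = 0xF8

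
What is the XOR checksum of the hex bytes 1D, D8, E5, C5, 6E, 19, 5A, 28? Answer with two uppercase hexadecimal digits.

XOR the bytes together:
  start with 0x1D
  0x1D ⊕ 0xD8 = 0xC5
  0xC5 ⊕ 0xE5 = 0x20
  0x20 ⊕ 0xC5 = 0xE5
  0xE5 ⊕ 0x6E = 0x8B
  0x8B ⊕ 0x19 = 0x92
  0x92 ⊕ 0x5A = 0xC8
  0xC8 ⊕ 0x28 = 0xE0

E0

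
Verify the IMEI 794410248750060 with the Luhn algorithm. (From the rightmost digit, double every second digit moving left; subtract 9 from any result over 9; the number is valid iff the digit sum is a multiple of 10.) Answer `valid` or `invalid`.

From the right, keep odd positions and double even positions (subtract 9 from any doubled value over 9):
  doubled (positions 2,4,...): 3 0 5 8 0 8 9 → sum 33
  kept (positions 1,3,...): 0 0 5 8 2 1 4 7 → sum 27
Total = 60.
60 mod 10 = 0, so the number is valid.

valid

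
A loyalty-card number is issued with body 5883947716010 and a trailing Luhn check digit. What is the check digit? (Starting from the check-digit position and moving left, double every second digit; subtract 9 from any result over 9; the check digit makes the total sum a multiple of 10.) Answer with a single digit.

Partial digits right→left: 0 1 0 6 1 7 7 4 9 3 8 8 5
Double every second digit counting from the check-digit position (so the 1st, 3rd, 5th, ... of the partial from the right).
  doubled (with −9 where >9): 0 0 2 5 9 7 1 → sum 24
  kept as-is: 1 6 7 4 3 8 → sum 29
Total = 24 + 29 = 53.
Check digit = (10 − (53 mod 10)) mod 10 = 7.

7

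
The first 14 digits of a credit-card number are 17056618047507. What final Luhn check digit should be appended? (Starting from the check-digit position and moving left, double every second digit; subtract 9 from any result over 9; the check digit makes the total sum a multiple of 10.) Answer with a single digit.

5

Partial digits right→left: 7 0 5 7 4 0 8 1 6 6 5 0 7 1
Double every second digit counting from the check-digit position (so the 1st, 3rd, 5th, ... of the partial from the right).
  doubled (with −9 where >9): 5 1 8 7 3 1 5 → sum 30
  kept as-is: 0 7 0 1 6 0 1 → sum 15
Total = 30 + 15 = 45.
Check digit = (10 − (45 mod 10)) mod 10 = 5.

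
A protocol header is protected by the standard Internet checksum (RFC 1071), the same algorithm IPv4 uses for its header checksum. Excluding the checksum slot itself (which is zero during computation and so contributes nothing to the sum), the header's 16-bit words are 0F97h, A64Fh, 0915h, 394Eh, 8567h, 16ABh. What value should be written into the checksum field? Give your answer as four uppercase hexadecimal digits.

6BA3

One's-complement addition (fold any carry out of bit 15 back into bit 0):
  0x0F97 + 0xA64F = 0x0B5E6
  0xB5E6 + 0x0915 = 0x0BEFB
  0xBEFB + 0x394E = 0x0F849
  0xF849 + 0x8567 = 0x17DB0 → wrap carry → 0x7DB1
  0x7DB1 + 0x16AB = 0x0945C
One's-complement sum = 0x945C.
Checksum = ~0x945C & 0xFFFF = 0x6BA3.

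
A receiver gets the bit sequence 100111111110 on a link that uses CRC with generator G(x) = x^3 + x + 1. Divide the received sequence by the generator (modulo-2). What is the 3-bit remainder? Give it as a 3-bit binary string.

Modulo-2 division of 100111111110 by 1011:
  pos 0: 1001 XOR 1011 = 0010
  pos 2: 1011 XOR 1011 = 0000
  pos 6: 1111 XOR 1011 = 0100
  pos 7: 1001 XOR 1011 = 0010
Remainder = 100 (nonzero — an error is detected).

100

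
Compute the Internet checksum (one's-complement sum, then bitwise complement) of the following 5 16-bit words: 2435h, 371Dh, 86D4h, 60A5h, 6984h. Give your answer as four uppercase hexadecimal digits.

One's-complement addition (fold any carry out of bit 15 back into bit 0):
  0x2435 + 0x371D = 0x05B52
  0x5B52 + 0x86D4 = 0x0E226
  0xE226 + 0x60A5 = 0x142CB → wrap carry → 0x42CC
  0x42CC + 0x6984 = 0x0AC50
One's-complement sum = 0xAC50.
Checksum = ~0xAC50 & 0xFFFF = 0x53AF.

53AF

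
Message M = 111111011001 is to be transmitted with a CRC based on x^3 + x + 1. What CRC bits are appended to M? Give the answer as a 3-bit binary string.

Append 3 zeros: 111111011001000. Divide by 1011 (XOR where the leading bit is 1):
  pos 0: 1111 XOR 1011 = 0100
  pos 1: 1001 XOR 1011 = 0010
  pos 3: 1010 XOR 1011 = 0001
  pos 6: 1110 XOR 1011 = 0101
  pos 7: 1010 XOR 1011 = 0001
  pos 10: 1100 XOR 1011 = 0111
  pos 11: 1110 XOR 1011 = 0101
Remainder (last 3 bits) = 101. This is the CRC / FCS.

101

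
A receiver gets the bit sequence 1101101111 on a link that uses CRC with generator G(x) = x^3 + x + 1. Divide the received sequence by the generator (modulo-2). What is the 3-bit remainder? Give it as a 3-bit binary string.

Modulo-2 division of 1101101111 by 1011:
  pos 0: 1101 XOR 1011 = 0110
  pos 1: 1101 XOR 1011 = 0110
  pos 2: 1100 XOR 1011 = 0111
  pos 3: 1111 XOR 1011 = 0100
  pos 4: 1001 XOR 1011 = 0010
  pos 6: 1011 XOR 1011 = 0000
Remainder = 000 (zero — the frame passes the CRC check).

000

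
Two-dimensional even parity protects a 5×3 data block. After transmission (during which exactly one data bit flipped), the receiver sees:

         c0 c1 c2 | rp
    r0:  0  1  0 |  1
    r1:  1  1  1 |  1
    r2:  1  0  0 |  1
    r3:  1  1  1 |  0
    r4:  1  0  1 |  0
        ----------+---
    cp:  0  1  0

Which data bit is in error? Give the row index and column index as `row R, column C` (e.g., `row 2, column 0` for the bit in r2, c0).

row 3, column 2

Recompute each row's even parity and compare to rp:
  r0: data parity 1, sent rp 1 → ok
  r1: data parity 1, sent rp 1 → ok
  r2: data parity 1, sent rp 1 → ok
  r3: data parity 1, sent rp 0 → mismatch
  r4: data parity 0, sent rp 0 → ok
Recompute each column's even parity and compare to cp:
  c0: data parity 0, sent cp 0 → ok
  c1: data parity 1, sent cp 1 → ok
  c2: data parity 1, sent cp 0 → mismatch
Exactly one row (r3) and one column (c2) fail → the flipped bit is at their intersection.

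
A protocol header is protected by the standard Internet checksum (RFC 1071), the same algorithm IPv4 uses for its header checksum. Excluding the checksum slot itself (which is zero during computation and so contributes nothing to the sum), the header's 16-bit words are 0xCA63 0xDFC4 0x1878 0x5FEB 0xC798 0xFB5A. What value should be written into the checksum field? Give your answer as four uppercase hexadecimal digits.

One's-complement addition (fold any carry out of bit 15 back into bit 0):
  0xCA63 + 0xDFC4 = 0x1AA27 → wrap carry → 0xAA28
  0xAA28 + 0x1878 = 0x0C2A0
  0xC2A0 + 0x5FEB = 0x1228B → wrap carry → 0x228C
  0x228C + 0xC798 = 0x0EA24
  0xEA24 + 0xFB5A = 0x1E57E → wrap carry → 0xE57F
One's-complement sum = 0xE57F.
Checksum = ~0xE57F & 0xFFFF = 0x1A80.

1A80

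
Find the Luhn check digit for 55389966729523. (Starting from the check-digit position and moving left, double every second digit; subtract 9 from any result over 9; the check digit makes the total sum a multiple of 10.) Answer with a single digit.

8

Partial digits right→left: 3 2 5 9 2 7 6 6 9 9 8 3 5 5
Double every second digit counting from the check-digit position (so the 1st, 3rd, 5th, ... of the partial from the right).
  doubled (with −9 where >9): 6 1 4 3 9 7 1 → sum 31
  kept as-is: 2 9 7 6 9 3 5 → sum 41
Total = 31 + 41 = 72.
Check digit = (10 − (72 mod 10)) mod 10 = 8.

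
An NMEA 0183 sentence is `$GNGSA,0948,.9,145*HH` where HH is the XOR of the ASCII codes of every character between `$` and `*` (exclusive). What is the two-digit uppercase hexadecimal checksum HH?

52

XOR the ASCII codes of the payload characters:
  'G' = 0x47 → acc = 0x47
  'N' = 0x4E → acc = 0x09
  'G' = 0x47 → acc = 0x4E
  'S' = 0x53 → acc = 0x1D
  'A' = 0x41 → acc = 0x5C
  ',' = 0x2C → acc = 0x70
  '0' = 0x30 → acc = 0x40
  '9' = 0x39 → acc = 0x79
  '4' = 0x34 → acc = 0x4D
  '8' = 0x38 → acc = 0x75
  ',' = 0x2C → acc = 0x59
  '.' = 0x2E → acc = 0x77
  '9' = 0x39 → acc = 0x4E
  ',' = 0x2C → acc = 0x62
  '1' = 0x31 → acc = 0x53
  '4' = 0x34 → acc = 0x67
  '5' = 0x35 → acc = 0x52
Checksum = 0x52.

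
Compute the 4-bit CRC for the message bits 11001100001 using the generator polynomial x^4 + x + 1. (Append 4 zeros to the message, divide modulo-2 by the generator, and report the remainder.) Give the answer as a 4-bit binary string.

Append 4 zeros: 110011000010000. Divide by 10011 (XOR where the leading bit is 1):
  pos 0: 11001 XOR 10011 = 01010
  pos 1: 10101 XOR 10011 = 00110
  pos 3: 11000 XOR 10011 = 01011
  pos 4: 10110 XOR 10011 = 00101
  pos 6: 10101 XOR 10011 = 00110
  pos 8: 11000 XOR 10011 = 01011
  pos 9: 10110 XOR 10011 = 00101
Remainder (last 4 bits) = 1010. This is the CRC / FCS.

1010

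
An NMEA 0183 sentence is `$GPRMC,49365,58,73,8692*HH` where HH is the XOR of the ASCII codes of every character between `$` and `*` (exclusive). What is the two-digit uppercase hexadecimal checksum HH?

7A

XOR the ASCII codes of the payload characters:
  'G' = 0x47 → acc = 0x47
  'P' = 0x50 → acc = 0x17
  'R' = 0x52 → acc = 0x45
  'M' = 0x4D → acc = 0x08
  'C' = 0x43 → acc = 0x4B
  ',' = 0x2C → acc = 0x67
  '4' = 0x34 → acc = 0x53
  '9' = 0x39 → acc = 0x6A
  '3' = 0x33 → acc = 0x59
  '6' = 0x36 → acc = 0x6F
  '5' = 0x35 → acc = 0x5A
  ',' = 0x2C → acc = 0x76
  '5' = 0x35 → acc = 0x43
  '8' = 0x38 → acc = 0x7B
  ',' = 0x2C → acc = 0x57
  '7' = 0x37 → acc = 0x60
  '3' = 0x33 → acc = 0x53
  ',' = 0x2C → acc = 0x7F
  '8' = 0x38 → acc = 0x47
  '6' = 0x36 → acc = 0x71
  '9' = 0x39 → acc = 0x48
  '2' = 0x32 → acc = 0x7A
Checksum = 0x7A.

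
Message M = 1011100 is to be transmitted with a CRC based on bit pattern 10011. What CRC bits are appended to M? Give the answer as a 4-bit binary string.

Append 4 zeros: 10111000000. Divide by 10011 (XOR where the leading bit is 1):
  pos 0: 10111 XOR 10011 = 00100
  pos 2: 10000 XOR 10011 = 00011
  pos 5: 11000 XOR 10011 = 01011
  pos 6: 10110 XOR 10011 = 00101
Remainder (last 4 bits) = 0101. This is the CRC / FCS.

0101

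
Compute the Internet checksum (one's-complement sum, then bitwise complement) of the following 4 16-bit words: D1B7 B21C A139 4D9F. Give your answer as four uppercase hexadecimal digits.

8D52

One's-complement addition (fold any carry out of bit 15 back into bit 0):
  0xD1B7 + 0xB21C = 0x183D3 → wrap carry → 0x83D4
  0x83D4 + 0xA139 = 0x1250D → wrap carry → 0x250E
  0x250E + 0x4D9F = 0x072AD
One's-complement sum = 0x72AD.
Checksum = ~0x72AD & 0xFFFF = 0x8D52.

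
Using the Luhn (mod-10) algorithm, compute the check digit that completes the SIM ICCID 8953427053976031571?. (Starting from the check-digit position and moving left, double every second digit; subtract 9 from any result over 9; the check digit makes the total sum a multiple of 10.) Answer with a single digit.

Partial digits right→left: 1 7 5 1 3 0 6 7 9 3 5 0 7 2 4 3 5 9 8
Double every second digit counting from the check-digit position (so the 1st, 3rd, 5th, ... of the partial from the right).
  doubled (with −9 where >9): 2 1 6 3 9 1 5 8 1 7 → sum 43
  kept as-is: 7 1 0 7 3 0 2 3 9 → sum 32
Total = 43 + 32 = 75.
Check digit = (10 − (75 mod 10)) mod 10 = 5.

5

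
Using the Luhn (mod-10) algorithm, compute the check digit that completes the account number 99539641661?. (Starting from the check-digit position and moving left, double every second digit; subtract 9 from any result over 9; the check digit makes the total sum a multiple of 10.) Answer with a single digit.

3

Partial digits right→left: 1 6 6 1 4 6 9 3 5 9 9
Double every second digit counting from the check-digit position (so the 1st, 3rd, 5th, ... of the partial from the right).
  doubled (with −9 where >9): 2 3 8 9 1 9 → sum 32
  kept as-is: 6 1 6 3 9 → sum 25
Total = 32 + 25 = 57.
Check digit = (10 − (57 mod 10)) mod 10 = 3.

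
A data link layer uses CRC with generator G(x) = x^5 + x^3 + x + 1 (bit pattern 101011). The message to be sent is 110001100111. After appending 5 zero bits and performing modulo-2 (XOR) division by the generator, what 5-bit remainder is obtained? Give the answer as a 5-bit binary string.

00111

Append 5 zeros: 11000110011100000. Divide by 101011 (XOR where the leading bit is 1):
  pos 0: 110001 XOR 101011 = 011010
  pos 1: 110101 XOR 101011 = 011110
  pos 2: 111100 XOR 101011 = 010111
  pos 3: 101110 XOR 101011 = 000101
  pos 6: 101111 XOR 101011 = 000100
  pos 9: 100000 XOR 101011 = 001011
  pos 11: 101100 XOR 101011 = 000111
Remainder (last 5 bits) = 00111. This is the CRC / FCS.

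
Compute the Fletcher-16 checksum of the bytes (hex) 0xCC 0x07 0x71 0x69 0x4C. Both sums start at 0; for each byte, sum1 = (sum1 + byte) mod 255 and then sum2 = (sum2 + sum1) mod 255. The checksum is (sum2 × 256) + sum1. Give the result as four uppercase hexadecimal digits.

Running sums (mod 255):
  after byte 0 (0xCC): sum1=204, sum2=204
  after byte 1 (0x07): sum1=211, sum2=160
  after byte 2 (0x71): sum1=69, sum2=229
  after byte 3 (0x69): sum1=174, sum2=148
  after byte 4 (0x4C): sum1=250, sum2=143
Checksum = sum2·256 + sum1 = 143·256 + 250 = 36858 = 0x8FFA.

8FFA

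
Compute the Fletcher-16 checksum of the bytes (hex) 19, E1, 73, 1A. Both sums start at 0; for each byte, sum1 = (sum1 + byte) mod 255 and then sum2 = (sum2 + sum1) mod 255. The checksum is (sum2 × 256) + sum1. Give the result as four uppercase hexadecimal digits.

Running sums (mod 255):
  after byte 0 (19): sum1=25, sum2=25
  after byte 1 (E1): sum1=250, sum2=20
  after byte 2 (73): sum1=110, sum2=130
  after byte 3 (1A): sum1=136, sum2=11
Checksum = sum2·256 + sum1 = 11·256 + 136 = 2952 = 0x0B88.

0B88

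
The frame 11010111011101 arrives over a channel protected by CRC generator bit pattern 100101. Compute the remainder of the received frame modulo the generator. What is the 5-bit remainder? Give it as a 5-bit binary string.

01101

Modulo-2 division of 11010111011101 by 100101:
  pos 0: 110101 XOR 100101 = 010000
  pos 1: 100001 XOR 100101 = 000100
  pos 4: 100101 XOR 100101 = 000000
Remainder = 01101 (nonzero — an error is detected).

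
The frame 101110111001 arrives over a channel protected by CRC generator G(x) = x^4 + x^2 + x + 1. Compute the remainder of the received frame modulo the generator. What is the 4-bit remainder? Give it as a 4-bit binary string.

Modulo-2 division of 101110111001 by 10111:
  pos 0: 10111 XOR 10111 = 00000
  pos 6: 11100 XOR 10111 = 01011
  pos 7: 10111 XOR 10111 = 00000
Remainder = 0000 (zero — the frame passes the CRC check).

0000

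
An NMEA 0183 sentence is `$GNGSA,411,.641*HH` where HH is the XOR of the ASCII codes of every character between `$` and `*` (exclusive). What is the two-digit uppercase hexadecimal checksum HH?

XOR the ASCII codes of the payload characters:
  'G' = 0x47 → acc = 0x47
  'N' = 0x4E → acc = 0x09
  'G' = 0x47 → acc = 0x4E
  'S' = 0x53 → acc = 0x1D
  'A' = 0x41 → acc = 0x5C
  ',' = 0x2C → acc = 0x70
  '4' = 0x34 → acc = 0x44
  '1' = 0x31 → acc = 0x75
  '1' = 0x31 → acc = 0x44
  ',' = 0x2C → acc = 0x68
  '.' = 0x2E → acc = 0x46
  '6' = 0x36 → acc = 0x70
  '4' = 0x34 → acc = 0x44
  '1' = 0x31 → acc = 0x75
Checksum = 0x75.

75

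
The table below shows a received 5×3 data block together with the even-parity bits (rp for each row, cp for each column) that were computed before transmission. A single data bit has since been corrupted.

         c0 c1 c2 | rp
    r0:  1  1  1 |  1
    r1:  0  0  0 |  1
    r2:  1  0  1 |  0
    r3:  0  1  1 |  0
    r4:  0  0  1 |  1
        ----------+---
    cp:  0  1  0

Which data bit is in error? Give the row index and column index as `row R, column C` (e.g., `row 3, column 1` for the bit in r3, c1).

Recompute each row's even parity and compare to rp:
  r0: data parity 1, sent rp 1 → ok
  r1: data parity 0, sent rp 1 → mismatch
  r2: data parity 0, sent rp 0 → ok
  r3: data parity 0, sent rp 0 → ok
  r4: data parity 1, sent rp 1 → ok
Recompute each column's even parity and compare to cp:
  c0: data parity 0, sent cp 0 → ok
  c1: data parity 0, sent cp 1 → mismatch
  c2: data parity 0, sent cp 0 → ok
Exactly one row (r1) and one column (c1) fail → the flipped bit is at their intersection.

row 1, column 1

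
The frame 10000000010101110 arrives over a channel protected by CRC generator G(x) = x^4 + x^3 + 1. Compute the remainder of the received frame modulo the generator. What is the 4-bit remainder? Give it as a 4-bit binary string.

Modulo-2 division of 10000000010101110 by 11001:
  pos 0: 10000 XOR 11001 = 01001
  pos 1: 10010 XOR 11001 = 01011
  pos 2: 10110 XOR 11001 = 01111
  pos 3: 11110 XOR 11001 = 00111
  pos 5: 11101 XOR 11001 = 00100
  pos 7: 10001 XOR 11001 = 01000
  pos 8: 10000 XOR 11001 = 01001
  pos 9: 10011 XOR 11001 = 01010
  pos 10: 10101 XOR 11001 = 01100
  pos 11: 11001 XOR 11001 = 00000
Remainder = 0000 (zero — the frame passes the CRC check).

0000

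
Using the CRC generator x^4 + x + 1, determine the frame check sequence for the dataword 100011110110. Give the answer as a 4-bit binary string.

Append 4 zeros: 1000111101100000. Divide by 10011 (XOR where the leading bit is 1):
  pos 0: 10001 XOR 10011 = 00010
  pos 3: 10111 XOR 10011 = 00100
  pos 5: 10001 XOR 10011 = 00010
  pos 8: 10100 XOR 10011 = 00111
  pos 10: 11100 XOR 10011 = 01111
  pos 11: 11110 XOR 10011 = 01101
Remainder (last 4 bits) = 1101. This is the CRC / FCS.

1101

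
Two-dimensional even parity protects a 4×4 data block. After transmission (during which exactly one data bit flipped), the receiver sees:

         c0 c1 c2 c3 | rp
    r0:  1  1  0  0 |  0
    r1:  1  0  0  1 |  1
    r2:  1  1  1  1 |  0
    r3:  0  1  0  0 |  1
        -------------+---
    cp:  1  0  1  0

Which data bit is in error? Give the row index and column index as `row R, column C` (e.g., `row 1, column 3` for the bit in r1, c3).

row 1, column 1

Recompute each row's even parity and compare to rp:
  r0: data parity 0, sent rp 0 → ok
  r1: data parity 0, sent rp 1 → mismatch
  r2: data parity 0, sent rp 0 → ok
  r3: data parity 1, sent rp 1 → ok
Recompute each column's even parity and compare to cp:
  c0: data parity 1, sent cp 1 → ok
  c1: data parity 1, sent cp 0 → mismatch
  c2: data parity 1, sent cp 1 → ok
  c3: data parity 0, sent cp 0 → ok
Exactly one row (r1) and one column (c1) fail → the flipped bit is at their intersection.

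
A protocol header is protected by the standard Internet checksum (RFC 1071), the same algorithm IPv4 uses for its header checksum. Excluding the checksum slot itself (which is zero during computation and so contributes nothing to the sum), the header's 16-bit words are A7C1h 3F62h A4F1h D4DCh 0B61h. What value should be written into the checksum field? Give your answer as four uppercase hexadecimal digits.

93AC

One's-complement addition (fold any carry out of bit 15 back into bit 0):
  0xA7C1 + 0x3F62 = 0x0E723
  0xE723 + 0xA4F1 = 0x18C14 → wrap carry → 0x8C15
  0x8C15 + 0xD4DC = 0x160F1 → wrap carry → 0x60F2
  0x60F2 + 0x0B61 = 0x06C53
One's-complement sum = 0x6C53.
Checksum = ~0x6C53 & 0xFFFF = 0x93AC.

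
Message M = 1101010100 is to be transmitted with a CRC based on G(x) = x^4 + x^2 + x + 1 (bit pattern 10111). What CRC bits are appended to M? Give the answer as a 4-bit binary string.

Append 4 zeros: 11010101000000. Divide by 10111 (XOR where the leading bit is 1):
  pos 0: 11010 XOR 10111 = 01101
  pos 1: 11011 XOR 10111 = 01100
  pos 2: 11000 XOR 10111 = 01111
  pos 3: 11111 XOR 10111 = 01000
  pos 4: 10000 XOR 10111 = 00111
  pos 6: 11100 XOR 10111 = 01011
  pos 7: 10110 XOR 10111 = 00001
Remainder (last 4 bits) = 0100. This is the CRC / FCS.

0100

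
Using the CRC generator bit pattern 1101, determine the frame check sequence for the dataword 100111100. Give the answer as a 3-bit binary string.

001

Append 3 zeros: 100111100000. Divide by 1101 (XOR where the leading bit is 1):
  pos 0: 1001 XOR 1101 = 0100
  pos 1: 1001 XOR 1101 = 0100
  pos 2: 1001 XOR 1101 = 0100
  pos 3: 1001 XOR 1101 = 0100
  pos 4: 1000 XOR 1101 = 0101
  pos 5: 1010 XOR 1101 = 0111
  pos 6: 1110 XOR 1101 = 0011
  pos 8: 1100 XOR 1101 = 0001
Remainder (last 3 bits) = 001. This is the CRC / FCS.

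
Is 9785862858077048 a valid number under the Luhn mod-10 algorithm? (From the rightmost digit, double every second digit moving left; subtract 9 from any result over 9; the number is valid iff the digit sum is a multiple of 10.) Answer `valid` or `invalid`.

From the right, keep odd positions and double even positions (subtract 9 from any doubled value over 9):
  doubled (positions 2,4,...): 8 5 0 1 4 7 7 9 → sum 41
  kept (positions 1,3,...): 8 0 7 8 8 6 5 7 → sum 49
Total = 90.
90 mod 10 = 0, so the number is valid.

valid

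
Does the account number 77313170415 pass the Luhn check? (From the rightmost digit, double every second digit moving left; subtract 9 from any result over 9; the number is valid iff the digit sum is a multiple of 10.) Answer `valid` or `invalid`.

From the right, keep odd positions and double even positions (subtract 9 from any doubled value over 9):
  doubled (positions 2,4,...): 2 0 2 2 5 → sum 11
  kept (positions 1,3,...): 5 4 7 3 3 7 → sum 29
Total = 40.
40 mod 10 = 0, so the number is valid.

valid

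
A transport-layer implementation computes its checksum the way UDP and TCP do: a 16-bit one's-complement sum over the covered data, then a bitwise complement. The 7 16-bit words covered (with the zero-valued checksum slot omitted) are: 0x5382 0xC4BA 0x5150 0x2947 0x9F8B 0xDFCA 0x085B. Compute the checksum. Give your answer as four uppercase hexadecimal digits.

E579

One's-complement addition (fold any carry out of bit 15 back into bit 0):
  0x5382 + 0xC4BA = 0x1183C → wrap carry → 0x183D
  0x183D + 0x5150 = 0x0698D
  0x698D + 0x2947 = 0x092D4
  0x92D4 + 0x9F8B = 0x1325F → wrap carry → 0x3260
  0x3260 + 0xDFCA = 0x1122A → wrap carry → 0x122B
  0x122B + 0x085B = 0x01A86
One's-complement sum = 0x1A86.
Checksum = ~0x1A86 & 0xFFFF = 0xE579.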